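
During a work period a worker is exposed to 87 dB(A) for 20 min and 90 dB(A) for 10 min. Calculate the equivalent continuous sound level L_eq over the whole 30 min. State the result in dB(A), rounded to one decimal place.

88.2 dB(A)

Weight each interval's intensity by its duration and average over T = 30 min:
Σ tᵢ·10^(Lᵢ/10) = 20·10^(87/10) + 10·10^(90/10) = 2.002e+10.
L_eq = 10·log₁₀(2.002e+10/30) = 88.24 dB(A).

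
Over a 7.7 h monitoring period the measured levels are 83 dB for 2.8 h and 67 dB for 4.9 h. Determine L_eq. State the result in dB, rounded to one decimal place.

78.8 dB

Weight each interval's intensity by its duration and average over T = 7.7 h:
Σ tᵢ·10^(Lᵢ/10) = 2.8·10^(83/10) + 4.9·10^(67/10) = 5.832e+08.
L_eq = 10·log₁₀(5.832e+08/7.7) = 78.79 dB.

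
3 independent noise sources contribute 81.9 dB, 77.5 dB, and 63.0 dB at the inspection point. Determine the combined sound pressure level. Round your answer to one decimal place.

83.3 dB

For uncorrelated sources the intensities add, so convert each level to linear form, sum, and take 10·log₁₀ of the total.
Σ 10^(L/10) = 10^(81.9/10) + 10^(77.5/10) + 10^(63.0/10) = 2.131e+08.
L_total = 10·log₁₀(2.131e+08) = 83.29 dB.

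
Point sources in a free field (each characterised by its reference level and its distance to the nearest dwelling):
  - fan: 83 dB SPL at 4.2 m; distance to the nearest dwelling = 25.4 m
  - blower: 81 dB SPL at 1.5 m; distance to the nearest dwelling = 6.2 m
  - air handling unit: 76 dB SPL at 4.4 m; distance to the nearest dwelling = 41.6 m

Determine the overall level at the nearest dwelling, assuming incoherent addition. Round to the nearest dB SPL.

First find each source's level at the receiver (point-source: −20·log₁₀(r/r_ref)), then combine on an intensity basis.
fan: 83 − 20·log₁₀(25.4/4.2) = 83 − 15.63 = 67.37 dB SPL.
blower: 81 − 20·log₁₀(6.2/1.5) = 81 − 12.33 = 68.67 dB SPL.
air handling unit: 76 − 20·log₁₀(41.6/4.4) = 76 − 19.51 = 56.49 dB SPL.
Σ 10^(L/10) = 1.327e+07 → L_total = 10·log₁₀(1.327e+07) = 71.23 dB SPL.

71 dB SPL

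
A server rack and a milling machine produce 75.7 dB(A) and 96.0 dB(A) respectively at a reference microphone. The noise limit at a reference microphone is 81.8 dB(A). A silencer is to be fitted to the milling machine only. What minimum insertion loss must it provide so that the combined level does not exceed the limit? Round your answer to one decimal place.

15.4 dB

Everything except the milling machine sums to 10^(75.7/10) = 3.715e+07 in linear terms, 75.70 dB(A).
The limit corresponds to 10^(81.8/10) = 1.514e+08; subtracting the fixed part leaves 1.142e+08 for the milling machine, i.e. 80.58 dB(A).
So the milling machine must be reduced from 96.0 to 80.58 dB(A): IL = 15.42 dB.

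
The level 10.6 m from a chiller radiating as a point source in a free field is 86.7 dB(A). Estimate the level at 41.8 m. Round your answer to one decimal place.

For a point source, L₂ = L₁ − 20·log₁₀(r₂/r₁).
L₂ = 86.7 − 20·log₁₀(41.8/10.6) = 86.7 − 11.917 = 74.78 dB(A).

74.8 dB(A)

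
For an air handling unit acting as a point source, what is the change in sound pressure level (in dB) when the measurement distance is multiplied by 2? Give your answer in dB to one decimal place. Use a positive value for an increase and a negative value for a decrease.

-6.0 dB

Point-source spreading: ΔL = −20·log₁₀(r₂/r₁).
ΔL = −20·log₁₀(2) = -6.02 dB.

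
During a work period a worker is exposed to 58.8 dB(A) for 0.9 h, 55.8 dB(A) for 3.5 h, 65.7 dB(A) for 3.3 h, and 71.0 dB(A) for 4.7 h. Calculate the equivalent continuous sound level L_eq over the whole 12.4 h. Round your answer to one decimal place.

67.7 dB(A)

Weight each interval's intensity by its duration and average over T = 12.4 h:
Σ tᵢ·10^(Lᵢ/10) = 0.9·10^(58.8/10) + 3.5·10^(55.8/10) + 3.3·10^(65.7/10) + 4.7·10^(71.0/10) = 7.344e+07.
L_eq = 10·log₁₀(7.344e+07/12.4) = 67.73 dB(A).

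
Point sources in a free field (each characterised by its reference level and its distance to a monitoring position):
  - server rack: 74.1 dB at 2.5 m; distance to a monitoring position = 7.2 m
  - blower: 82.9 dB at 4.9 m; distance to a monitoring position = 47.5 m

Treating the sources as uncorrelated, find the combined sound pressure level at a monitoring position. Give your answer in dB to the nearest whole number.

First find each source's level at the receiver (point-source: −20·log₁₀(r/r_ref)), then combine on an intensity basis.
server rack: 74.1 − 20·log₁₀(7.2/2.5) = 74.1 − 9.19 = 64.91 dB.
blower: 82.9 − 20·log₁₀(47.5/4.9) = 82.9 − 19.73 = 63.17 dB.
Σ 10^(L/10) = 5.174e+06 → L_total = 10·log₁₀(5.174e+06) = 67.14 dB.

67 dB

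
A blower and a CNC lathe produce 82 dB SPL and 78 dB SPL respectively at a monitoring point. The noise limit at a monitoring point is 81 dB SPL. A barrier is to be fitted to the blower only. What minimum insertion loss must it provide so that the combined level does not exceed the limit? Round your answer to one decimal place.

4.0 dB

Fixed contribution from the other source: Σ 10^(L/10) = 10^(78/10) = 6.310e+07 (78.00 dB SPL).
The limit corresponds to 10^(81/10) = 1.259e+08; subtracting the fixed part leaves 6.280e+07 for the blower, i.e. 77.98 dB SPL.
Required insertion loss = 82 − 77.98 = 4.02 dB.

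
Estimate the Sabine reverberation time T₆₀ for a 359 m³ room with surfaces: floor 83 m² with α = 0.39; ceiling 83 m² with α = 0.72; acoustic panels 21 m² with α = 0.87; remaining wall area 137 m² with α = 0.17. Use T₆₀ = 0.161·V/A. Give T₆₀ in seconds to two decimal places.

0.43 s

Summing Sᵢαᵢ: 83·0.39 + 83·0.72 + 21·0.87 + 137·0.17 = 133.69 m².
T₆₀ = 0.161 × 359 / 133.69 = 0.432 s.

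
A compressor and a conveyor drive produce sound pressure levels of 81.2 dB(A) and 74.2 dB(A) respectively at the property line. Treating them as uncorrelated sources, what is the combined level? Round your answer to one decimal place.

82.0 dB(A)

For uncorrelated sources the intensities add, so convert each level to linear form, sum, and take 10·log₁₀ of the total.
Σ 10^(L/10) = 10^(81.2/10) + 10^(74.2/10) = 1.581e+08.
L_total = 10·log₁₀(1.581e+08) = 81.99 dB(A).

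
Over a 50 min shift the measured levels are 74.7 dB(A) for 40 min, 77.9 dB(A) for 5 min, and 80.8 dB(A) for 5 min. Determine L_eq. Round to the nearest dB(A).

76 dB(A)

L_eq = 10·log₁₀[(1/T)·Σ tᵢ·10^(Lᵢ/10)] with T = 50 min.
Σ tᵢ·10^(Lᵢ/10) = 40·10^(74.7/10) + 5·10^(77.9/10) + 5·10^(80.8/10) = 2.090e+09.
L_eq = 10·log₁₀(2.090e+09/50) = 76.21 dB(A).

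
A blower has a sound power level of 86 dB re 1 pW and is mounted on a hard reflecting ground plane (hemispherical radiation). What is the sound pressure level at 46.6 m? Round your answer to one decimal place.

44.7 dB

The power spreads over a hemisphere of area 2π·r², so L_p = L_w − 10·log₁₀(2π·r²).
2π·r² = 1.364e+04 m², 10·log₁₀ of that is 41.350 dB.
L_p = 86 − 41.350 = 44.65 dB.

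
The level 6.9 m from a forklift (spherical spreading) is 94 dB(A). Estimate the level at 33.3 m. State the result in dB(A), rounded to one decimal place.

For a point source, L₂ = L₁ − 20·log₁₀(r₂/r₁).
L₂ = 94 − 20·log₁₀(33.3/6.9) = 94 − 13.672 = 80.33 dB(A).

80.3 dB(A)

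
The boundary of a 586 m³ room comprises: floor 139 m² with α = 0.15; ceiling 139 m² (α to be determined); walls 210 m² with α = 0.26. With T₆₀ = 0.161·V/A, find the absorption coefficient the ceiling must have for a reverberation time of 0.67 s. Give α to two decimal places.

A = 0.161·V/T₆₀ = 0.161·586/0.67 = 140.81 m² sabins.
Absorption from the other surfaces = 139·0.15 + 210·0.26 = 75.45 m², so the ceiling must supply 65.36 m² over 139 m².
α = 65.36/139 = 0.470.

0.47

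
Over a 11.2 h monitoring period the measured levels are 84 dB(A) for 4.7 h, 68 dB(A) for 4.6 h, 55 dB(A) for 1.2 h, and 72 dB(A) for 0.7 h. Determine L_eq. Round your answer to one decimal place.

80.4 dB(A)

L_eq = 10·log₁₀[(1/T)·Σ tᵢ·10^(Lᵢ/10)] with T = 11.2 h.
Σ tᵢ·10^(Lᵢ/10) = 4.7·10^(84/10) + 4.6·10^(68/10) + 1.2·10^(55/10) + 0.7·10^(72/10) = 1.221e+09.
L_eq = 10·log₁₀(1.221e+09/11.2) = 80.38 dB(A).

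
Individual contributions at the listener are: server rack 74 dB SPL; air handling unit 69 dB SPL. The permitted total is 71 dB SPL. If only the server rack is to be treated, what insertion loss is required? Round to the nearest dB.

7 dB

The untreated sources together contribute 10^(69/10) = 7.943e+06, i.e. 69.00 dB SPL.
To meet 71 dB SPL overall, the treated server rack may contribute at most 10^(71/10) − 7.943e+06 = 4.646e+06, i.e. 66.67 dB SPL.
Required insertion loss = 74 − 66.67 = 7.33 dB.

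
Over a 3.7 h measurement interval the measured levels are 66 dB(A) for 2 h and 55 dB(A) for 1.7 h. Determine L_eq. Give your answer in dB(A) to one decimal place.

63.6 dB(A)

Weight each interval's intensity by its duration and average over T = 3.7 h:
Σ tᵢ·10^(Lᵢ/10) = 2·10^(66/10) + 1.7·10^(55/10) = 8.500e+06.
L_eq = 10·log₁₀(8.500e+06/3.7) = 63.61 dB(A).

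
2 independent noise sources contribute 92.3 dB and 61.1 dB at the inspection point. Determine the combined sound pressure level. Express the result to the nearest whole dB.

Incoherent sources combine by intensity addition: L_total = 10·log₁₀(Σ 10^(L_i/10)).
Σ 10^(L/10) = 10^(92.3/10) + 10^(61.1/10) = 1.700e+09.
L_total = 10·log₁₀(1.700e+09) = 92.30 dB.

92 dB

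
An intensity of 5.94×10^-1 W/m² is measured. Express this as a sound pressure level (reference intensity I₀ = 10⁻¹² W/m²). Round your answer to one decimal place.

Dividing by I₀ shifts the exponent by 12: I/I₀ = 5.94×10^11.
L = 10·(0.7738 + 11) = 117.74 dB.

117.7 dB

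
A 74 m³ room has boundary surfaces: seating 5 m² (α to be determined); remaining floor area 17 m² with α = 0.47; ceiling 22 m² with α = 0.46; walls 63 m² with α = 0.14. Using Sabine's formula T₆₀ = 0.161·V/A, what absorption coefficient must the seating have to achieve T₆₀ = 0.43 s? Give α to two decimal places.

0.16

From T₆₀ = 0.161·V/A, the target T₆₀ = 0.43 s needs A = 0.161·74/0.43 = 27.71 m².
Absorption from the other surfaces = 17·0.47 + 22·0.46 + 63·0.14 = 26.93 m², so the seating must supply 0.78 m² over 5 m².
α = 0.78/5 = 0.155.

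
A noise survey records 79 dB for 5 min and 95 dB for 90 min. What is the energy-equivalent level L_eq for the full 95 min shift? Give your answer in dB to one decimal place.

94.8 dB

Weight each interval's intensity by its duration and average over T = 95 min:
Σ tᵢ·10^(Lᵢ/10) = 5·10^(79/10) + 90·10^(95/10) = 2.850e+11.
L_eq = 10·log₁₀(2.850e+11/95) = 94.77 dB.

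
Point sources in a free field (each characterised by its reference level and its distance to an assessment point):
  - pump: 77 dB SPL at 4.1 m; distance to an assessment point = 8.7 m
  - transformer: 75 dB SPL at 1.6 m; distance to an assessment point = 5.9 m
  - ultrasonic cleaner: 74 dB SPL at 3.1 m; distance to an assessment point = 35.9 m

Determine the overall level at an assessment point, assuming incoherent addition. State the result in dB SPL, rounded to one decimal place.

71.3 dB SPL

First find each source's level at the receiver (point-source: −20·log₁₀(r/r_ref)), then combine on an intensity basis.
pump: 77 − 20·log₁₀(8.7/4.1) = 77 − 6.53 = 70.47 dB SPL.
transformer: 75 − 20·log₁₀(5.9/1.6) = 75 − 11.33 = 63.67 dB SPL.
ultrasonic cleaner: 74 − 20·log₁₀(35.9/3.1) = 74 − 21.27 = 52.73 dB SPL.
Σ 10^(L/10) = 1.364e+07 → L_total = 10·log₁₀(1.364e+07) = 71.35 dB SPL.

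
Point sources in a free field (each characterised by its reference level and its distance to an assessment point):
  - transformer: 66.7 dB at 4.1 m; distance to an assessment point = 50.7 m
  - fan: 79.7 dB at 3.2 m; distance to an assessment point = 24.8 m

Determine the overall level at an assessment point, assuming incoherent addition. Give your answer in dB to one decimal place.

Apply inverse-square spreading to bring every level to the receiver, then sum 10^(L/10).
transformer: 66.7 − 20·log₁₀(50.7/4.1) = 66.7 − 21.84 = 44.86 dB.
fan: 79.7 − 20·log₁₀(24.8/3.2) = 79.7 − 17.79 = 61.91 dB.
Σ 10^(L/10) = 1.584e+06 → L_total = 10·log₁₀(1.584e+06) = 62.00 dB.

62.0 dB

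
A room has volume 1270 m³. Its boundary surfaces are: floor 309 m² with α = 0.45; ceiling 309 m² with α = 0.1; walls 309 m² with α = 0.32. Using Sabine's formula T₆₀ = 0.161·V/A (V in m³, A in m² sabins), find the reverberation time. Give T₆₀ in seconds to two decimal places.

A = Σ Sᵢαᵢ = 309·0.45 + 309·0.1 + 309·0.32 = 268.83 m².
T₆₀ = 0.161·V/A = 0.161·1270/268.83 = 0.761 s.

0.76 s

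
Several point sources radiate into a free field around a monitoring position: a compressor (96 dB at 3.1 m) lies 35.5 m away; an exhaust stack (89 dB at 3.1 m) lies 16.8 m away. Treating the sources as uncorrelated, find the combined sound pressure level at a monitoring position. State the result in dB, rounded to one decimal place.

77.6 dB

Apply inverse-square spreading to bring every level to the receiver, then sum 10^(L/10).
compressor: 96 − 20·log₁₀(35.5/3.1) = 96 − 21.18 = 74.82 dB.
exhaust stack: 89 − 20·log₁₀(16.8/3.1) = 89 − 14.68 = 74.32 dB.
Σ 10^(L/10) = 5.740e+07 → L_total = 10·log₁₀(5.740e+07) = 77.59 dB.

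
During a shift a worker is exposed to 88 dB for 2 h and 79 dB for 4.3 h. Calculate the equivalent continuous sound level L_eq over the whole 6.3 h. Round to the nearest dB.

84 dB

Weight each interval's intensity by its duration and average over T = 6.3 h:
Σ tᵢ·10^(Lᵢ/10) = 2·10^(88/10) + 4.3·10^(79/10) = 1.603e+09.
L_eq = 10·log₁₀(1.603e+09/6.3) = 84.06 dB.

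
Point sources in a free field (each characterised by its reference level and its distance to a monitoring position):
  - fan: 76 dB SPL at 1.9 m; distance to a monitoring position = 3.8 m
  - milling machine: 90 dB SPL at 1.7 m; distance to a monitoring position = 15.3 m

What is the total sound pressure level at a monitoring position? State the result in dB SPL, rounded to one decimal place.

First find each source's level at the receiver (point-source: −20·log₁₀(r/r_ref)), then combine on an intensity basis.
fan: 76 − 20·log₁₀(3.8/1.9) = 76 − 6.02 = 69.98 dB SPL.
milling machine: 90 − 20·log₁₀(15.3/1.7) = 90 − 19.08 = 70.92 dB SPL.
Σ 10^(L/10) = 2.230e+07 → L_total = 10·log₁₀(2.230e+07) = 73.48 dB SPL.

73.5 dB SPL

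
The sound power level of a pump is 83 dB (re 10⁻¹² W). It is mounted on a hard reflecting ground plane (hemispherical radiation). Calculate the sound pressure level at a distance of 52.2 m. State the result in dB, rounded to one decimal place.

40.7 dB

Free-field hemispherical radiation: L_p = L_w − 10·log₁₀(2π·r²), r = 52.2 m.
2π·r² = 1.712e+04 m², 10·log₁₀ of that is 42.335 dB.
L_p = 83 − 42.335 = 40.66 dB.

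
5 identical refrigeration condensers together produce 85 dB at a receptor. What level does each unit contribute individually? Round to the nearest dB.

78 dB

For N identical incoherent sources L_total = L₁ + 10·log₁₀ N, so L₁ = 85 − 10·log₁₀(5) = 85 − 6.990.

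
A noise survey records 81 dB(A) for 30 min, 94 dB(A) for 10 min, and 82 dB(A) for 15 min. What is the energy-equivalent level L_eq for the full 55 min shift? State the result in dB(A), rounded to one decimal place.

87.5 dB(A)

Weight each interval's intensity by its duration and average over T = 55 min:
Σ tᵢ·10^(Lᵢ/10) = 30·10^(81/10) + 10·10^(94/10) + 15·10^(82/10) = 3.127e+10.
L_eq = 10·log₁₀(3.127e+10/55) = 87.55 dB(A).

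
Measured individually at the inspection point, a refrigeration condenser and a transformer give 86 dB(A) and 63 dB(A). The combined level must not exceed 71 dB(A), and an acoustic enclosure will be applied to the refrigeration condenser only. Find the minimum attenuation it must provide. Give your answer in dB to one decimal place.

The untreated sources together contribute 10^(63/10) = 1.995e+06, i.e. 63.00 dB(A).
The limit corresponds to 10^(71/10) = 1.259e+07; subtracting the fixed part leaves 1.059e+07 for the refrigeration condenser, i.e. 70.25 dB(A).
So the refrigeration condenser must be reduced from 86 to 70.25 dB(A): IL = 15.75 dB.

15.7 dB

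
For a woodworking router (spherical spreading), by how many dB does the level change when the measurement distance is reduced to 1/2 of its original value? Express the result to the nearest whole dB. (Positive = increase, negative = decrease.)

+6 dB

A point source loses 6 dB per doubling of distance; generally ΔL = −20·log₁₀(r₂/r₁).
ΔL = −20·log₁₀(0.5) = +6.02 dB.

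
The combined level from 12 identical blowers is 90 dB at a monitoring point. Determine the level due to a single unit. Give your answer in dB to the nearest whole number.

79 dB

For N identical incoherent sources L_total = L₁ + 10·log₁₀ N, so L₁ = 90 − 10·log₁₀(12) = 90 − 10.792.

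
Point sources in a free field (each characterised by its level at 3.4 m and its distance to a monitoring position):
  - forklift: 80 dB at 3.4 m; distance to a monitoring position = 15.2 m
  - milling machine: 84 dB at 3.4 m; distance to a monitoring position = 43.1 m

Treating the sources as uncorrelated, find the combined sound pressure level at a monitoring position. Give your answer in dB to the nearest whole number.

68 dB

Apply inverse-square spreading to bring every level to the receiver, then sum 10^(L/10).
forklift: 80 − 20·log₁₀(15.2/3.4) = 80 − 13.01 = 66.99 dB.
milling machine: 84 − 20·log₁₀(43.1/3.4) = 84 − 22.06 = 61.94 dB.
Σ 10^(L/10) = 6.567e+06 → L_total = 10·log₁₀(6.567e+06) = 68.17 dB.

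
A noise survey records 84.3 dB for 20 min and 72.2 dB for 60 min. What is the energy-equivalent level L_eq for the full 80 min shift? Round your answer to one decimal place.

Weight each interval's intensity by its duration and average over T = 80 min:
Σ tᵢ·10^(Lᵢ/10) = 20·10^(84.3/10) + 60·10^(72.2/10) = 6.379e+09.
L_eq = 10·log₁₀(6.379e+09/80) = 79.02 dB.

79.0 dB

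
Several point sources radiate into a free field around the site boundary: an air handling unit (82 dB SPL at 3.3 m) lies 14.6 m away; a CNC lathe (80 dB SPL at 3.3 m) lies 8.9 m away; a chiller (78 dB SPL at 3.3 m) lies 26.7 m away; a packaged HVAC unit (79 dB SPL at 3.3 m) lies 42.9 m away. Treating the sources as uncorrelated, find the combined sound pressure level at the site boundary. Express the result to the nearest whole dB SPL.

Apply inverse-square spreading to bring every level to the receiver, then sum 10^(L/10).
air handling unit: 82 − 20·log₁₀(14.6/3.3) = 82 − 12.92 = 69.08 dB SPL.
CNC lathe: 80 − 20·log₁₀(8.9/3.3) = 80 − 8.62 = 71.38 dB SPL.
chiller: 78 − 20·log₁₀(26.7/3.3) = 78 − 18.16 = 59.84 dB SPL.
packaged HVAC unit: 79 − 20·log₁₀(42.9/3.3) = 79 − 22.28 = 56.72 dB SPL.
Σ 10^(L/10) = 2.328e+07 → L_total = 10·log₁₀(2.328e+07) = 73.67 dB SPL.

74 dB SPL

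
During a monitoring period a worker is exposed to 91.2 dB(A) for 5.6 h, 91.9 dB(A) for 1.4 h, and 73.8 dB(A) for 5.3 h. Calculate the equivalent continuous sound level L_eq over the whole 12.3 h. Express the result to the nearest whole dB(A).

89 dB(A)

L_eq = 10·log₁₀[(1/T)·Σ tᵢ·10^(Lᵢ/10)] with T = 12.3 h.
Σ tᵢ·10^(Lᵢ/10) = 5.6·10^(91.2/10) + 1.4·10^(91.9/10) + 5.3·10^(73.8/10) = 9.678e+09.
L_eq = 10·log₁₀(9.678e+09/12.3) = 88.96 dB(A).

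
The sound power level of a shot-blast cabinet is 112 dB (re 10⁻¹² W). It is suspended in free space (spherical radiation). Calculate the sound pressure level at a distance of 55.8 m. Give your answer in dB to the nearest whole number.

Free-field spherical radiation: L_p = L_w − 10·log₁₀(4π·r²), r = 55.8 m.
4π·r² = 3.913e+04 m², 10·log₁₀ of that is 45.925 dB.
L_p = 112 − 45.925 = 66.08 dB.

66 dB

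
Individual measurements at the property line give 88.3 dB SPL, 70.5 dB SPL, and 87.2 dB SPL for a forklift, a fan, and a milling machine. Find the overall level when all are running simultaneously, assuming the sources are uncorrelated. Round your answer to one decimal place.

90.8 dB SPL

Incoherent sources combine by intensity addition: L_total = 10·log₁₀(Σ 10^(L_i/10)).
Σ 10^(L/10) = 10^(88.3/10) + 10^(70.5/10) + 10^(87.2/10) = 1.212e+09.
L_total = 10·log₁₀(1.212e+09) = 90.84 dB SPL.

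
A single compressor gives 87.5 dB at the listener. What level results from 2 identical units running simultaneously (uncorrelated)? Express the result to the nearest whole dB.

91 dB

L_total = L₁ + 10·log₁₀ N for N identical incoherent sources.
L_total = 87.5 + 10·log₁₀(2) = 87.5 + 3.010 = 90.51 dB.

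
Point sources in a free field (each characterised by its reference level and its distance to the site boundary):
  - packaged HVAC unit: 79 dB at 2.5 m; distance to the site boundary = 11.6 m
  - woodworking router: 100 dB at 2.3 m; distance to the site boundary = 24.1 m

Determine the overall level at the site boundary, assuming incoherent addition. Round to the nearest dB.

First find each source's level at the receiver (point-source: −20·log₁₀(r/r_ref)), then combine on an intensity basis.
packaged HVAC unit: 79 − 20·log₁₀(11.6/2.5) = 79 − 13.33 = 65.67 dB.
woodworking router: 100 − 20·log₁₀(24.1/2.3) = 100 − 20.41 = 79.59 dB.
Σ 10^(L/10) = 9.477e+07 → L_total = 10·log₁₀(9.477e+07) = 79.77 dB.

80 dB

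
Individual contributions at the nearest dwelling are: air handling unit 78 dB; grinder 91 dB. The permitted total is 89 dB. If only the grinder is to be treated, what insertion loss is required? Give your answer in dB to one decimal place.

Fixed contribution from the other source: Σ 10^(L/10) = 10^(78/10) = 6.310e+07 (78.00 dB).
To meet 89 dB overall, the treated grinder may contribute at most 10^(89/10) − 6.310e+07 = 7.312e+08, i.e. 88.64 dB.
Required insertion loss = 91 − 88.64 = 2.36 dB.

2.4 dB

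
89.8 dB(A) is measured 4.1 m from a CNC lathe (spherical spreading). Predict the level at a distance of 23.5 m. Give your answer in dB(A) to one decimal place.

Spherical spreading from a point source gives a 20·log₁₀(r₂/r₁) drop.
L₂ = 89.8 − 20·log₁₀(23.5/4.1) = 89.8 − 15.166 = 74.63 dB(A).

74.6 dB(A)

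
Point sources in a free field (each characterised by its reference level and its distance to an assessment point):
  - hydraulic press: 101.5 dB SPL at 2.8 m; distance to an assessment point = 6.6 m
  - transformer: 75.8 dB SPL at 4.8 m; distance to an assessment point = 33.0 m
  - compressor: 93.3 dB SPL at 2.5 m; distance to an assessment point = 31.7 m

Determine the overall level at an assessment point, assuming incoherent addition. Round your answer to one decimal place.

94.1 dB SPL

Propagate each source to the receiver with L = L_ref − 20·log₁₀(r/r_ref), then add intensities.
hydraulic press: 101.5 − 20·log₁₀(6.6/2.8) = 101.5 − 7.45 = 94.05 dB SPL.
transformer: 75.8 − 20·log₁₀(33.0/4.8) = 75.8 − 16.75 = 59.05 dB SPL.
compressor: 93.3 − 20·log₁₀(31.7/2.5) = 93.3 − 22.06 = 71.24 dB SPL.
Σ 10^(L/10) = 2.556e+09 → L_total = 10·log₁₀(2.556e+09) = 94.08 dB SPL.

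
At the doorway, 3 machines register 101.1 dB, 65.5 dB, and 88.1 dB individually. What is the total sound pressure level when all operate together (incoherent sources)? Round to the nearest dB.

For uncorrelated sources the intensities add, so convert each level to linear form, sum, and take 10·log₁₀ of the total.
Σ 10^(L/10) = 10^(101.1/10) + 10^(65.5/10) + 10^(88.1/10) = 1.353e+10.
L_total = 10·log₁₀(1.353e+10) = 101.31 dB.

101 dB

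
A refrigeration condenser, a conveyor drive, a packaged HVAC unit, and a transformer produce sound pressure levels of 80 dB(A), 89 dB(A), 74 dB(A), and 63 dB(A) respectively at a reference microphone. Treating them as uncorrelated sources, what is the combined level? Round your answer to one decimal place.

89.6 dB(A)

For uncorrelated sources the intensities add, so convert each level to linear form, sum, and take 10·log₁₀ of the total.
Σ 10^(L/10) = 10^(80/10) + 10^(89/10) + 10^(74/10) + 10^(63/10) = 9.214e+08.
L_total = 10·log₁₀(9.214e+08) = 89.64 dB(A).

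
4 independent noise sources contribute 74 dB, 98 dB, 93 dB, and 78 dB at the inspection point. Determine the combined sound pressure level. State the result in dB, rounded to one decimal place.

For uncorrelated sources the intensities add, so convert each level to linear form, sum, and take 10·log₁₀ of the total.
Σ 10^(L/10) = 10^(74/10) + 10^(98/10) + 10^(93/10) + 10^(78/10) = 8.393e+09.
L_total = 10·log₁₀(8.393e+09) = 99.24 dB.

99.2 dB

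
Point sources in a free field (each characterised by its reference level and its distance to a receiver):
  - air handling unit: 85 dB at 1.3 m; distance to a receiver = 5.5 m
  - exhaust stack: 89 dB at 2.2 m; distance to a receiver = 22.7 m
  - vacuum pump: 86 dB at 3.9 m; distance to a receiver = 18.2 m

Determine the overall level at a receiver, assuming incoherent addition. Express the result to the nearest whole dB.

Apply inverse-square spreading to bring every level to the receiver, then sum 10^(L/10).
air handling unit: 85 − 20·log₁₀(5.5/1.3) = 85 − 12.53 = 72.47 dB.
exhaust stack: 89 − 20·log₁₀(22.7/2.2) = 89 − 20.27 = 68.73 dB.
vacuum pump: 86 − 20·log₁₀(18.2/3.9) = 86 − 13.38 = 72.62 dB.
Σ 10^(L/10) = 4.341e+07 → L_total = 10·log₁₀(4.341e+07) = 76.38 dB.

76 dB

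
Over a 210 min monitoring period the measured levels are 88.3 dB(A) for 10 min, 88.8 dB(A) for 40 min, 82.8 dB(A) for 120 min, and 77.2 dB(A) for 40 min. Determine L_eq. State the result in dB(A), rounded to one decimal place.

The energy average is taken in the linear domain: L_eq = 10·log₁₀[(Σ tᵢ·10^(Lᵢ/10))/T], T = 210 min.
Σ tᵢ·10^(Lᵢ/10) = 10·10^(88.3/10) + 40·10^(88.8/10) + 120·10^(82.8/10) + 40·10^(77.2/10) = 6.207e+10.
L_eq = 10·log₁₀(6.207e+10/210) = 84.71 dB(A).

84.7 dB(A)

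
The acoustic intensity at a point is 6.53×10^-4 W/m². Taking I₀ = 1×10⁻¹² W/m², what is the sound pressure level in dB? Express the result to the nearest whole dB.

88 dB

Dividing by I₀ shifts the exponent by 12: I/I₀ = 6.53×10^8.
L = 10·(0.8149 + 8) = 88.15 dB.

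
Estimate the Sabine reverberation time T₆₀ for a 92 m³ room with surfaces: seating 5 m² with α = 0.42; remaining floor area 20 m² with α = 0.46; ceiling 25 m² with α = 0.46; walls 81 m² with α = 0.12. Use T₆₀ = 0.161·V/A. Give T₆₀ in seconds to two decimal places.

0.46 s

Total absorption A = 5·0.42 + 20·0.46 + 25·0.46 + 81·0.12 = 32.52 m² sabins.
T₆₀ = 0.161 × 92 / 32.52 = 0.455 s.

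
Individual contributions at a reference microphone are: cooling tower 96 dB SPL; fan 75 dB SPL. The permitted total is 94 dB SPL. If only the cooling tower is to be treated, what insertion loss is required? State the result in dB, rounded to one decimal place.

The untreated sources together contribute 10^(75/10) = 3.162e+07, i.e. 75.00 dB SPL.
The limit corresponds to 10^(94/10) = 2.512e+09; subtracting the fixed part leaves 2.480e+09 for the cooling tower, i.e. 93.94 dB SPL.
So the cooling tower must be reduced from 96 to 93.94 dB SPL: IL = 2.06 dB.

2.1 dB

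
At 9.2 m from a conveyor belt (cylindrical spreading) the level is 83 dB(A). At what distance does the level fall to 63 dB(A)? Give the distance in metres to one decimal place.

Line-source spreading drops the level by 10·log₁₀(r₂/r₁); inverting, r₂/r₁ = 10^(ΔL/10).
r₂ = 9.2·10^((83−63)/10) = 9.2·10^(20.0/10) = 920.00 m.

920.0 m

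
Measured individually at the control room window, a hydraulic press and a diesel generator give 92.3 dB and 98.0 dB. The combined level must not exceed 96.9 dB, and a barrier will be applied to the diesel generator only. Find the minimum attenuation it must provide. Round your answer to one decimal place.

The untreated sources together contribute 10^(92.3/10) = 1.698e+09, i.e. 92.30 dB.
To meet 96.9 dB overall, the treated diesel generator may contribute at most 10^(96.9/10) − 1.698e+09 = 3.200e+09, i.e. 95.05 dB.
Required insertion loss = 98.0 − 95.05 = 2.95 dB.

2.9 dB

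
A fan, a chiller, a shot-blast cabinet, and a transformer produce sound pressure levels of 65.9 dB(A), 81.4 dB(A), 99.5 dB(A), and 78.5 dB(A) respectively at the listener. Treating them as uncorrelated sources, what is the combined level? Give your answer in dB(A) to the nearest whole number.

For uncorrelated sources the intensities add, so convert each level to linear form, sum, and take 10·log₁₀ of the total.
Σ 10^(L/10) = 10^(65.9/10) + 10^(81.4/10) + 10^(99.5/10) + 10^(78.5/10) = 9.125e+09.
L_total = 10·log₁₀(9.125e+09) = 99.60 dB(A).

100 dB(A)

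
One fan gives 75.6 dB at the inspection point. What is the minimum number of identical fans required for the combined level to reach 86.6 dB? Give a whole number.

13

Need L₁ + 10·log₁₀ N ≥ 86.6, i.e. log₁₀ N ≥ 1.10.
N ≥ 10^(11.0/10) = 12.589, so N = 13.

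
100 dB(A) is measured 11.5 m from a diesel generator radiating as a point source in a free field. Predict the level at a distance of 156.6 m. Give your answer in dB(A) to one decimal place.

77.3 dB(A)

Point-source attenuation: ΔL = 20·log₁₀(r₂/r₁) = 20·log₁₀(156.6/11.5) = 22.682 dB.
L₂ = 100 − 20·log₁₀(156.6/11.5) = 100 − 22.682 = 77.32 dB(A).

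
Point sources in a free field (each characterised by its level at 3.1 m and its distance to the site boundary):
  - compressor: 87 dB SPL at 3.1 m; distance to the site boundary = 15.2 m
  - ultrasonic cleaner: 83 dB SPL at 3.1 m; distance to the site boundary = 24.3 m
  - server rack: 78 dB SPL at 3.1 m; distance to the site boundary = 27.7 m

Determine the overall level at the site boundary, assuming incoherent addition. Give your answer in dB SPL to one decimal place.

First find each source's level at the receiver (point-source: −20·log₁₀(r/r_ref)), then combine on an intensity basis.
compressor: 87 − 20·log₁₀(15.2/3.1) = 87 − 13.81 = 73.19 dB SPL.
ultrasonic cleaner: 83 − 20·log₁₀(24.3/3.1) = 83 − 17.88 = 65.12 dB SPL.
server rack: 78 − 20·log₁₀(27.7/3.1) = 78 − 19.02 = 58.98 dB SPL.
Σ 10^(L/10) = 2.488e+07 → L_total = 10·log₁₀(2.488e+07) = 73.96 dB SPL.

74.0 dB SPL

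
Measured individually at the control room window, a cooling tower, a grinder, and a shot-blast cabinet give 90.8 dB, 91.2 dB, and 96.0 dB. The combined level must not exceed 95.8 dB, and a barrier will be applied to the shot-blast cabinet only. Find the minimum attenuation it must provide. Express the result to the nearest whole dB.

Fixed contribution from the other sources: Σ 10^(L/10) = 10^(90.8/10) + 10^(91.2/10) = 2.521e+09 (94.01 dB).
The limit corresponds to 10^(95.8/10) = 3.802e+09; subtracting the fixed part leaves 1.281e+09 for the shot-blast cabinet, i.e. 91.08 dB.
Required insertion loss = 96.0 − 91.08 = 4.92 dB.

5 dB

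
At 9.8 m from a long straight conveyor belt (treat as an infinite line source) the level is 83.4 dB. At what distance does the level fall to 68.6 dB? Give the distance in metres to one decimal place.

The 14.8 dB drop corresponds to a distance ratio of 10^(14.8/10) for a line source.
r₂ = 9.8·10^((83.4−68.6)/10) = 9.8·10^(14.8/10) = 295.96 m.

296.0 m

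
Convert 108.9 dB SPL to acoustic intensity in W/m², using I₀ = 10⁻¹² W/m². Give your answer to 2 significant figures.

0.078 W/m²

I = I₀·10^(L/10) = 10⁻¹² × 10^(108.9/10) = 10^(-1.110).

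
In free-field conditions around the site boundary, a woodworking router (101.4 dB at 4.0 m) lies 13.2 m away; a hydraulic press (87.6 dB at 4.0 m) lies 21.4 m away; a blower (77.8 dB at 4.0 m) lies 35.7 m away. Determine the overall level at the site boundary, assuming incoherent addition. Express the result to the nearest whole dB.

Apply inverse-square spreading to bring every level to the receiver, then sum 10^(L/10).
woodworking router: 101.4 − 20·log₁₀(13.2/4.0) = 101.4 − 10.37 = 91.03 dB.
hydraulic press: 87.6 − 20·log₁₀(21.4/4.0) = 87.6 − 14.57 = 73.03 dB.
blower: 77.8 − 20·log₁₀(35.7/4.0) = 77.8 − 19.01 = 58.79 dB.
Σ 10^(L/10) = 1.288e+09 → L_total = 10·log₁₀(1.288e+09) = 91.10 dB.

91 dB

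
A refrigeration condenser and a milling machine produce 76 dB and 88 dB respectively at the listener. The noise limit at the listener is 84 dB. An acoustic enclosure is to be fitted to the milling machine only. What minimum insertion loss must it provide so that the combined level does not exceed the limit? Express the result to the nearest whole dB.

5 dB

The untreated sources together contribute 10^(76/10) = 3.981e+07, i.e. 76.00 dB.
To meet 84 dB overall, the treated milling machine may contribute at most 10^(84/10) − 3.981e+07 = 2.114e+08, i.e. 83.25 dB.
Required insertion loss = 88 − 83.25 = 4.75 dB.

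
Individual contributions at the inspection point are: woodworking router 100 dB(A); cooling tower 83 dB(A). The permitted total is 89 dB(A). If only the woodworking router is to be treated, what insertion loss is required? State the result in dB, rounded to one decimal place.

Everything except the woodworking router sums to 10^(83/10) = 1.995e+08 in linear terms, 83.00 dB(A).
The limit corresponds to 10^(89/10) = 7.943e+08; subtracting the fixed part leaves 5.948e+08 for the woodworking router, i.e. 87.74 dB(A).
So the woodworking router must be reduced from 100 to 87.74 dB(A): IL = 12.26 dB.

12.3 dB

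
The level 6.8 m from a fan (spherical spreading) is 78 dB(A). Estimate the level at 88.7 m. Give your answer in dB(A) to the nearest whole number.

56 dB(A)

Spherical spreading from a point source gives a 20·log₁₀(r₂/r₁) drop.
L₂ = 78 − 20·log₁₀(88.7/6.8) = 78 − 22.308 = 55.69 dB(A).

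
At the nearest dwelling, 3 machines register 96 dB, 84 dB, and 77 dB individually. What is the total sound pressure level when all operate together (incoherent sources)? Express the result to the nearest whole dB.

For uncorrelated sources the intensities add, so convert each level to linear form, sum, and take 10·log₁₀ of the total.
Σ 10^(L/10) = 10^(96/10) + 10^(84/10) + 10^(77/10) = 4.282e+09.
L_total = 10·log₁₀(4.282e+09) = 96.32 dB.

96 dB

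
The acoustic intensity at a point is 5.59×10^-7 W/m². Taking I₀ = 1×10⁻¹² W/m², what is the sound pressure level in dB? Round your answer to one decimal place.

57.5 dB

L = 10·log₁₀(I/I₀) = 10·log₁₀(5.59×10^-7/10⁻¹²) = 10·log₁₀(5.59×10^5).
L = 10·(0.7474 + 5) = 57.47 dB.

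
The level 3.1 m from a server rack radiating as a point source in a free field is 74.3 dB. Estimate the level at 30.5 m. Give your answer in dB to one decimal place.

Point-source attenuation: ΔL = 20·log₁₀(r₂/r₁) = 20·log₁₀(30.5/3.1) = 19.859 dB.
L₂ = 74.3 − 20·log₁₀(30.5/3.1) = 74.3 − 19.859 = 54.44 dB.

54.4 dB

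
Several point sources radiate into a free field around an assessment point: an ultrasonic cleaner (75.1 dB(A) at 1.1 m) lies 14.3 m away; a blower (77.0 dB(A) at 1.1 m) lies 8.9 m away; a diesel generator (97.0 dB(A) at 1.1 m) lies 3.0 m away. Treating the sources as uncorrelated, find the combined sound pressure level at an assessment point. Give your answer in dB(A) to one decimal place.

88.3 dB(A)

First find each source's level at the receiver (point-source: −20·log₁₀(r/r_ref)), then combine on an intensity basis.
ultrasonic cleaner: 75.1 − 20·log₁₀(14.3/1.1) = 75.1 − 22.28 = 52.82 dB(A).
blower: 77.0 − 20·log₁₀(8.9/1.1) = 77.0 − 18.16 = 58.84 dB(A).
diesel generator: 97.0 − 20·log₁₀(3.0/1.1) = 97.0 − 8.71 = 88.29 dB(A).
Σ 10^(L/10) = 6.748e+08 → L_total = 10·log₁₀(6.748e+08) = 88.29 dB(A).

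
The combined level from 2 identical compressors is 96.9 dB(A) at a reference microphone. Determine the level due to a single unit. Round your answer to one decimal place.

2 equal contributions raise the level by 10·log₁₀ 2 = 3.010 dB, so each unit alone gives 96.9 − 3.010.

93.9 dB(A)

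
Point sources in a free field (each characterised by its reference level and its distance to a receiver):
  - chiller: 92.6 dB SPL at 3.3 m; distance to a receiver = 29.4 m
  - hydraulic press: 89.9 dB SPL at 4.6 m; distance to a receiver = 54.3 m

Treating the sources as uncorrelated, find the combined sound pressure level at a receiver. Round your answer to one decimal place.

74.8 dB SPL

Apply inverse-square spreading to bring every level to the receiver, then sum 10^(L/10).
chiller: 92.6 − 20·log₁₀(29.4/3.3) = 92.6 − 19.00 = 73.60 dB SPL.
hydraulic press: 89.9 − 20·log₁₀(54.3/4.6) = 89.9 − 21.44 = 68.46 dB SPL.
Σ 10^(L/10) = 2.994e+07 → L_total = 10·log₁₀(2.994e+07) = 74.76 dB SPL.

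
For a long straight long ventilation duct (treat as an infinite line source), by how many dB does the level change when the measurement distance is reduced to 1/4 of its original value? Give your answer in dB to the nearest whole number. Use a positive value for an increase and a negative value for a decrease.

Line-source spreading: ΔL = −10·log₁₀(r₂/r₁).
ΔL = −10·log₁₀(0.25) = +6.02 dB.

+6 dB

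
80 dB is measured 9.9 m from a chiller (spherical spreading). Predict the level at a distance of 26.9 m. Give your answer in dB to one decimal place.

Spherical spreading from a point source gives a 20·log₁₀(r₂/r₁) drop.
L₂ = 80 − 20·log₁₀(26.9/9.9) = 80 − 8.682 = 71.32 dB.

71.3 dB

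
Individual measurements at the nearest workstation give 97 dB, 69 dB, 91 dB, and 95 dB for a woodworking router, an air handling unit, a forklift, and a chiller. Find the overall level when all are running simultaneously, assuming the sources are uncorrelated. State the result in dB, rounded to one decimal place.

99.8 dB

For uncorrelated sources the intensities add, so convert each level to linear form, sum, and take 10·log₁₀ of the total.
Σ 10^(L/10) = 10^(97/10) + 10^(69/10) + 10^(91/10) + 10^(95/10) = 9.441e+09.
L_total = 10·log₁₀(9.441e+09) = 99.75 dB.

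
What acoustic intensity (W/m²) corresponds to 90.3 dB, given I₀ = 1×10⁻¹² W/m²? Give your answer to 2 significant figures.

L = 10·log₁₀(I/I₀) ⇒ I = I₀·10^(L/10) = 10⁻¹² × 10^9.03.

0.0011 W/m²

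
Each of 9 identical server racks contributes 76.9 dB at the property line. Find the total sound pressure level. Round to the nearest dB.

86 dB

N identical incoherent sources raise the level by 10·log₁₀ N.
L_total = 76.9 + 10·log₁₀(9) = 76.9 + 9.542 = 86.44 dB.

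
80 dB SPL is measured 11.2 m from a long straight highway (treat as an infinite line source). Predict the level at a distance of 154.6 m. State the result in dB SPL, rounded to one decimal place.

68.6 dB SPL

Cylindrical spreading from a line source gives a 10·log₁₀(r₂/r₁) drop.
L₂ = 80 − 10·log₁₀(154.6/11.2) = 80 − 11.400 = 68.60 dB SPL.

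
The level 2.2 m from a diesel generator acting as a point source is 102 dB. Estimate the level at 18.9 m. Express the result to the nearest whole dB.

83 dB

Point-source attenuation: ΔL = 20·log₁₀(r₂/r₁) = 20·log₁₀(18.9/2.2) = 18.681 dB.
L₂ = 102 − 20·log₁₀(18.9/2.2) = 102 − 18.681 = 83.32 dB.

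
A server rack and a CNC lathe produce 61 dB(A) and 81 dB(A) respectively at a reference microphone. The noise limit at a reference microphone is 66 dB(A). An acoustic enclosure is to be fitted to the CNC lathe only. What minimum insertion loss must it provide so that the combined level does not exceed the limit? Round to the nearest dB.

Fixed contribution from the other source: Σ 10^(L/10) = 10^(61/10) = 1.259e+06 (61.00 dB(A)).
The limit corresponds to 10^(66/10) = 3.981e+06; subtracting the fixed part leaves 2.722e+06 for the CNC lathe, i.e. 64.35 dB(A).
So the CNC lathe must be reduced from 81 to 64.35 dB(A): IL = 16.65 dB.

17 dB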